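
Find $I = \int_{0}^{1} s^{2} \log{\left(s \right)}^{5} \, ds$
$- \frac{40}{243}$

Begin with the known integral
$$J(a) = \int_{0}^{1} s^{a} \, ds = \frac{1}{a + 1}.$$

Differentiating under the integral sign brings down a factor of $\ln s$:
$$\frac{dJ}{da} = \int_{0}^{1} s^{a} \log{\left(s \right)} \, ds = - \frac{1}{\left(a + 1\right)^{2}}.$$

Repeating $5$ times in total — each differentiation brings down another $\ln s$ — gives
$$\frac{d^{5}J}{da^{5}} = \int_{0}^{1} s^{a} \log{\left(s \right)}^{5} \, ds = - \frac{120}{\left(a + 1\right)^{6}},$$
and the integrand here is exactly the target integrand, so $I = - \frac{120}{\left(a + 1\right)^{6}}$.

Setting $a = 2$:
$$I = - \frac{40}{243}.$$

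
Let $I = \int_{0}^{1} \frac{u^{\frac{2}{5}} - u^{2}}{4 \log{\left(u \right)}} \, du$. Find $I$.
$- \frac{\log{\left(15 \right)}}{4} + \frac{\log{\left(7 \right)}}{4}$

Consider the one-parameter family: let $I(a) = \int_{0}^{1} \frac{- u^{2} + u^{a}}{4 \log{\left(u \right)}} \, du$.

Since $\dfrac{\partial}{\partial a}\,u^{a} = u^{a} \ln u$, the $\ln u$ in the denominator cancels and
$$\frac{dI}{da} = \int_{0}^{1} \frac{1}{4} u^{a} \, du = \frac{1}{4} \left[\frac{u^{a+1}}{a+1}\right]_0^1 = \frac{1}{4 \left(a + 1\right)}.$$

Integrating with respect to $a$ gives $I(a) = \frac{\log{\left(a + 1 \right)}}{4} - \frac{\log{\left(3 \right)}}{4} + C$.

At $a = 2$ the integrand is identically $0$, so $I(2) = 0$. The closed form gives $0$, hence $C = 0$.

Setting $a = \frac{2}{5}$:
$$I = - \frac{\log{\left(15 \right)}}{4} + \frac{\log{\left(7 \right)}}{4}.$$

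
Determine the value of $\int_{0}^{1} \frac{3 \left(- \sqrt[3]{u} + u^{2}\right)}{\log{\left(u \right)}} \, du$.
$\log{\left(\frac{729}{64} \right)}$

Replace the exponent $2$ by a parameter $a$: let $I(a) = \int_{0}^{1} \frac{3 \left(- \sqrt[3]{u} + u^{a}\right)}{\log{\left(u \right)}} \, du$.

Since $\dfrac{\partial}{\partial a}\,u^{a} = u^{a} \ln u$, the $\ln u$ in the denominator cancels and
$$\frac{dI}{da} = \int_{0}^{1} 3 u^{a} \, du = 3 \left[\frac{u^{a+1}}{a+1}\right]_0^1 = \frac{3}{a + 1}.$$

Integrating with respect to $a$ gives $I(a) = \log{\left(\frac{27 \left(a + 1\right)^{3}}{64} \right)} + C$.

At $a = \frac{1}{3}$ the integrand is identically $0$, so $I(\frac{1}{3}) = 0$. The closed form gives $0$, hence $C = 0$.

Setting $a = 2$:
$$I = \log{\left(\frac{729}{64} \right)}.$$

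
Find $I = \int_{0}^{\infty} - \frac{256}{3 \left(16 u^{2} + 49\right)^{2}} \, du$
$- \frac{16 \pi}{1029}$

Begin with the known result
$$J(a) = \int_{0}^{\infty} - \frac{1}{3 \left(a^{2} + u^{2}\right)} \, du = - \frac{\pi}{6 a}.$$

Differentiating under the integral sign with respect to $a$,
$$\frac{dJ}{da} = \int_{0}^{\infty} \frac{2 a}{3 \left(a^{2} + u^{2}\right)^{2}} \, du = \frac{\pi}{6 a^{2}},$$
so $\int_{0}^{\infty} - \frac{1}{3 \left(a^{2} + u^{2}\right)^{2}} \, du = - \frac{\pi}{12 a^{3}}$.

Setting $a = \frac{7}{4}$:
$$I = - \frac{16 \pi}{1029}.$$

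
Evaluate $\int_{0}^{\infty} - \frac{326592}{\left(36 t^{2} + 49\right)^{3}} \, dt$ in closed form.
$- \frac{1458 \pi}{2401}$

Begin with the known result
$$J(a) = \int_{0}^{\infty} - \frac{7}{a^{2} + t^{2}} \, dt = - \frac{7 \pi}{2 a}.$$

Differentiating under the integral sign with respect to $a$,
$$\frac{dJ}{da} = \int_{0}^{\infty} \frac{14 a}{\left(a^{2} + t^{2}\right)^{2}} \, dt = \frac{7 \pi}{2 a^{2}},$$
so $\int_{0}^{\infty} - \frac{7}{\left(a^{2} + t^{2}\right)^{2}} \, dt = - \frac{7 \pi}{4 a^{3}}$.

Repeating — each differentiation of $1/(t^2+a^2)^j$ produces $-2ja/(t^2+a^2)^{j+1}$ — and dividing through by $-2ja$ at each step yields, after $2$ differentiations in total,
$$\int_{0}^{\infty} - \frac{7}{\left(a^{2} + t^{2}\right)^{3}} \, dt = - \frac{21 \pi}{16 a^{5}}.$$

Setting $a = \frac{7}{6}$:
$$I = - \frac{1458 \pi}{2401}.$$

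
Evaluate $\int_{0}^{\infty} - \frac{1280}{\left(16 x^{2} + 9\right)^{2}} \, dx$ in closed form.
$- \frac{80 \pi}{27}$

Recall the elementary integral
$$J(a) = \int_{0}^{\infty} - \frac{5}{a^{2} + x^{2}} \, dx = - \frac{5 \pi}{2 a}.$$

Differentiating under the integral sign with respect to $a$,
$$\frac{dJ}{da} = \int_{0}^{\infty} \frac{10 a}{\left(a^{2} + x^{2}\right)^{2}} \, dx = \frac{5 \pi}{2 a^{2}},$$
so $\int_{0}^{\infty} - \frac{5}{\left(a^{2} + x^{2}\right)^{2}} \, dx = - \frac{5 \pi}{4 a^{3}}$.

Setting $a = \frac{3}{4}$:
$$I = - \frac{80 \pi}{27}.$$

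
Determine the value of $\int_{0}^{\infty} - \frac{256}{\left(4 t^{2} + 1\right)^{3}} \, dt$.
$- 24 \pi$

Begin with the known result
$$J(a) = \int_{0}^{\infty} - \frac{4}{a^{2} + t^{2}} \, dt = - \frac{2 \pi}{a}.$$

Differentiating under the integral sign with respect to $a$,
$$\frac{dJ}{da} = \int_{0}^{\infty} \frac{8 a}{\left(a^{2} + t^{2}\right)^{2}} \, dt = \frac{2 \pi}{a^{2}},$$
so $\int_{0}^{\infty} - \frac{4}{\left(a^{2} + t^{2}\right)^{2}} \, dt = - \frac{\pi}{a^{3}}$.

Repeating — each differentiation of $1/(t^2+a^2)^j$ produces $-2ja/(t^2+a^2)^{j+1}$ — and dividing through by $-2ja$ at each step yields, after $2$ differentiations in total,
$$\int_{0}^{\infty} - \frac{4}{\left(a^{2} + t^{2}\right)^{3}} \, dt = - \frac{3 \pi}{4 a^{5}}.$$

Setting $a = \frac{1}{2}$:
$$I = - 24 \pi.$$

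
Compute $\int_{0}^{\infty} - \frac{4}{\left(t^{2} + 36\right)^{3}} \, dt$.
$- \frac{\pi}{10368}$

Start from the standard arctangent integral
$$J(a) = \int_{0}^{\infty} - \frac{4}{a^{2} + t^{2}} \, dt = - \frac{2 \pi}{a}.$$

Differentiating under the integral sign with respect to $a$,
$$\frac{dJ}{da} = \int_{0}^{\infty} \frac{8 a}{\left(a^{2} + t^{2}\right)^{2}} \, dt = \frac{2 \pi}{a^{2}},$$
so $\int_{0}^{\infty} - \frac{4}{\left(a^{2} + t^{2}\right)^{2}} \, dt = - \frac{\pi}{a^{3}}$.

Repeating — each differentiation of $1/(t^2+a^2)^j$ produces $-2ja/(t^2+a^2)^{j+1}$ — and dividing through by $-2ja$ at each step yields, after $2$ differentiations in total,
$$\int_{0}^{\infty} - \frac{4}{\left(a^{2} + t^{2}\right)^{3}} \, dt = - \frac{3 \pi}{4 a^{5}}.$$

Setting $a = 6$:
$$I = - \frac{\pi}{10368}.$$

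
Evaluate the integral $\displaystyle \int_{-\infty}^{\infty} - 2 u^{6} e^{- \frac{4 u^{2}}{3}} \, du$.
$- \frac{405 \sqrt{3} \sqrt{\pi}}{512}$

Consider the simpler parametrised integral
$$J(a) = \int_{-\infty}^{\infty} - 2 e^{- a u^{2}} \, du = - \frac{2 \sqrt{\pi}}{\sqrt{a}}.$$

Differentiating under the integral sign brings down a factor of $(-u^2)$:
$$\frac{dJ}{da} = \int_{-\infty}^{\infty} 2 u^{2} e^{- a u^{2}} \, du = \frac{\sqrt{\pi}}{a^{\frac{3}{2}}}.$$

Repeating $3$ times in total — each differentiation brings down another $(-u^2)$ — gives
$$\frac{d^{3}J}{da^{3}} = \int_{-\infty}^{\infty} 2 u^{6} e^{- a u^{2}} \, du = \frac{15 \sqrt{\pi}}{4 a^{\frac{7}{2}}},$$
and the integrand here is $(-1)^{3}$ times the target integrand, so $I = (-1)^{3}\,\frac{d^{3}J}{da^{3}} = - \frac{15 \sqrt{\pi}}{4 a^{\frac{7}{2}}}$.

Setting $a = \frac{4}{3}$:
$$I = - \frac{405 \sqrt{3} \sqrt{\pi}}{512}.$$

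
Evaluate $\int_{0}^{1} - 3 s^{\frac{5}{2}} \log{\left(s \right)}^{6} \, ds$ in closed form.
$- \frac{276480}{823543}$

Start from the elementary integral
$$J(a) = \int_{0}^{1} - 3 s^{a} \, ds = - \frac{3}{a + 1}.$$

Differentiating under the integral sign brings down a factor of $\ln s$:
$$\frac{dJ}{da} = \int_{0}^{1} - 3 s^{a} \log{\left(s \right)} \, ds = \frac{3}{\left(a + 1\right)^{2}}.$$

Repeating $6$ times in total — each differentiation brings down another $\ln s$ — gives
$$\frac{d^{6}J}{da^{6}} = \int_{0}^{1} - 3 s^{a} \log{\left(s \right)}^{6} \, ds = - \frac{2160}{\left(a + 1\right)^{7}},$$
and the integrand here is exactly the target integrand, so $I = - \frac{2160}{\left(a + 1\right)^{7}}$.

Setting $a = \frac{5}{2}$:
$$I = - \frac{276480}{823543}.$$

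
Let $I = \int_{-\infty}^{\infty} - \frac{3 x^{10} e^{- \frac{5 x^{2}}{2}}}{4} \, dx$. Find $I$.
$- \frac{567 \sqrt{10} \sqrt{\pi}}{12500}$

Start from the elementary integral
$$J(a) = \int_{-\infty}^{\infty} - \frac{3 e^{- a x^{2}}}{4} \, dx = - \frac{3 \sqrt{\pi}}{4 \sqrt{a}}.$$

Differentiating under the integral sign brings down a factor of $(-x^2)$:
$$\frac{dJ}{da} = \int_{-\infty}^{\infty} \frac{3 x^{2} e^{- a x^{2}}}{4} \, dx = \frac{3 \sqrt{\pi}}{8 a^{\frac{3}{2}}}.$$

Repeating $5$ times in total — each differentiation brings down another $(-x^2)$ — gives
$$\frac{d^{5}J}{da^{5}} = \int_{-\infty}^{\infty} \frac{3 x^{10} e^{- a x^{2}}}{4} \, dx = \frac{2835 \sqrt{\pi}}{128 a^{\frac{11}{2}}},$$
and the integrand here is $(-1)^{5}$ times the target integrand, so $I = (-1)^{5}\,\frac{d^{5}J}{da^{5}} = - \frac{2835 \sqrt{\pi}}{128 a^{\frac{11}{2}}}$.

Setting $a = \frac{5}{2}$:
$$I = - \frac{567 \sqrt{10} \sqrt{\pi}}{12500}.$$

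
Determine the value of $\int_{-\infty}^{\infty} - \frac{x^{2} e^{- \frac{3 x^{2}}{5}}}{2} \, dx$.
$- \frac{5 \sqrt{15} \sqrt{\pi}}{36}$

Consider the simpler parametrised integral
$$J(a) = \int_{-\infty}^{\infty} - \frac{e^{- a x^{2}}}{2} \, dx = - \frac{\sqrt{\pi}}{2 \sqrt{a}}.$$

Differentiating under the integral sign brings down a factor of $(-x^2)$:
$$\frac{dJ}{da} = \int_{-\infty}^{\infty} \frac{x^{2} e^{- a x^{2}}}{2} \, dx = \frac{\sqrt{\pi}}{4 a^{\frac{3}{2}}}.$$

The integral on the left is $-I$, so $I = - \frac{\sqrt{\pi}}{4 a^{\frac{3}{2}}}$.

Setting $a = \frac{3}{5}$:
$$I = - \frac{5 \sqrt{15} \sqrt{\pi}}{36}.$$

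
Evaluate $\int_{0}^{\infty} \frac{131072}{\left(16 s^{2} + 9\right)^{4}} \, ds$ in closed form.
$\frac{5120 \pi}{2187}$

Recall the elementary integral
$$J(a) = \int_{0}^{\infty} \frac{2}{a^{2} + s^{2}} \, ds = \frac{\pi}{a}.$$

Differentiating under the integral sign with respect to $a$,
$$\frac{dJ}{da} = \int_{0}^{\infty} - \frac{4 a}{\left(a^{2} + s^{2}\right)^{2}} \, ds = - \frac{\pi}{a^{2}},$$
so $\int_{0}^{\infty} \frac{2}{\left(a^{2} + s^{2}\right)^{2}} \, ds = \frac{\pi}{2 a^{3}}$.

Repeating — each differentiation of $1/(s^2+a^2)^j$ produces $-2ja/(s^2+a^2)^{j+1}$ — and dividing through by $-2ja$ at each step yields, after $3$ differentiations in total,
$$\int_{0}^{\infty} \frac{2}{\left(a^{2} + s^{2}\right)^{4}} \, ds = \frac{5 \pi}{16 a^{7}}.$$

Setting $a = \frac{3}{4}$:
$$I = \frac{5120 \pi}{2187}.$$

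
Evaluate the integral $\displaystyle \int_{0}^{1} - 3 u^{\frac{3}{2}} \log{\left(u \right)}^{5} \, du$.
$\frac{4608}{3125}$

Start from the elementary integral
$$J(a) = \int_{0}^{1} - 3 u^{a} \, du = - \frac{3}{a + 1}.$$

Differentiating under the integral sign brings down a factor of $\ln u$:
$$\frac{dJ}{da} = \int_{0}^{1} - 3 u^{a} \log{\left(u \right)} \, du = \frac{3}{\left(a + 1\right)^{2}}.$$

Repeating $5$ times in total — each differentiation brings down another $\ln u$ — gives
$$\frac{d^{5}J}{da^{5}} = \int_{0}^{1} - 3 u^{a} \log{\left(u \right)}^{5} \, du = \frac{360}{\left(a + 1\right)^{6}},$$
and the integrand here is exactly the target integrand, so $I = \frac{360}{\left(a + 1\right)^{6}}$.

Setting $a = \frac{3}{2}$:
$$I = \frac{4608}{3125}.$$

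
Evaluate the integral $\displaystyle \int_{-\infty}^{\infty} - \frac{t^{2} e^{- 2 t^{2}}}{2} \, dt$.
$- \frac{\sqrt{2} \sqrt{\pi}}{16}$

Consider the simpler parametrised integral
$$J(a) = \int_{-\infty}^{\infty} - \frac{e^{- a t^{2}}}{2} \, dt = - \frac{\sqrt{\pi}}{2 \sqrt{a}}.$$

Differentiating under the integral sign brings down a factor of $(-t^2)$:
$$\frac{dJ}{da} = \int_{-\infty}^{\infty} \frac{t^{2} e^{- a t^{2}}}{2} \, dt = \frac{\sqrt{\pi}}{4 a^{\frac{3}{2}}}.$$

The integral on the left is $-I$, so $I = - \frac{\sqrt{\pi}}{4 a^{\frac{3}{2}}}$.

Setting $a = 2$:
$$I = - \frac{\sqrt{2} \sqrt{\pi}}{16}.$$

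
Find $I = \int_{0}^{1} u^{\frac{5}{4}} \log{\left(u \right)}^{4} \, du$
$\frac{8192}{19683}$

Start from the elementary integral
$$J(a) = \int_{0}^{1} u^{a} \, du = \frac{1}{a + 1}.$$

Differentiating under the integral sign brings down a factor of $\ln u$:
$$\frac{dJ}{da} = \int_{0}^{1} u^{a} \log{\left(u \right)} \, du = - \frac{1}{\left(a + 1\right)^{2}}.$$

Repeating $4$ times in total — each differentiation brings down another $\ln u$ — gives
$$\frac{d^{4}J}{da^{4}} = \int_{0}^{1} u^{a} \log{\left(u \right)}^{4} \, du = \frac{24}{\left(a + 1\right)^{5}},$$
and the integrand here is exactly the target integrand, so $I = \frac{24}{\left(a + 1\right)^{5}}$.

Setting $a = \frac{5}{4}$:
$$I = \frac{8192}{19683}.$$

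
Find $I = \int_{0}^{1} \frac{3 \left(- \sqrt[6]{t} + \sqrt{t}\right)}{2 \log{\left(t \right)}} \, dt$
$- \frac{3 \log{\left(7 \right)}}{2} + 3 \log{\left(3 \right)}$

Introduce a parameter $a$ in the exponent: let $I(a) = \int_{0}^{1} \frac{3 \left(\sqrt{t} - t^{a}\right)}{2 \log{\left(t \right)}} \, dt$.

Since $\dfrac{\partial}{\partial a}\,t^{a} = t^{a} \ln t$, the $\ln t$ in the denominator cancels and
$$\frac{dI}{da} = \int_{0}^{1} - \frac{3}{2} t^{a} \, dt = - \frac{3}{2} \left[\frac{t^{a+1}}{a+1}\right]_0^1 = - \frac{3}{2 a + 2}.$$

Integrating with respect to $a$ gives $I(a) = - \log{\left(\frac{2 \sqrt{6} \left(a + 1\right)^{\frac{3}{2}}}{9} \right)} + C$.

At $a = \frac{1}{2}$ the integrand is identically $0$, so $I(\frac{1}{2}) = 0$. The closed form gives $0$, hence $C = 0$.

Setting $a = \frac{1}{6}$:
$$I = - \frac{3 \log{\left(7 \right)}}{2} + 3 \log{\left(3 \right)}.$$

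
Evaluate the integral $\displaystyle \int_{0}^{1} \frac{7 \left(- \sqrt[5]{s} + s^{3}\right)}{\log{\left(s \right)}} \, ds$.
$\log{\left(\frac{10000000}{2187} \right)}$

Consider the one-parameter family: let $I(a) = \int_{0}^{1} \frac{7 \left(- \sqrt[5]{s} + s^{a}\right)}{\log{\left(s \right)}} \, ds$.

Since $\dfrac{\partial}{\partial a}\,s^{a} = s^{a} \ln s$, the $\ln s$ in the denominator cancels and
$$\frac{dI}{da} = \int_{0}^{1} 7 s^{a} \, ds = 7 \left[\frac{s^{a+1}}{a+1}\right]_0^1 = \frac{7}{a + 1}.$$

Integrating with respect to $a$ gives $I(a) = \log{\left(\frac{78125 \left(a + 1\right)^{7}}{279936} \right)} + C$.

At $a = \frac{1}{5}$ the integrand is identically $0$, so $I(\frac{1}{5}) = 0$. The closed form gives $0$, hence $C = 0$.

Setting $a = 3$:
$$I = \log{\left(\frac{10000000}{2187} \right)}.$$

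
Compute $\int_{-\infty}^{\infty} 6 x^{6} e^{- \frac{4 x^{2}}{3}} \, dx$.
$\frac{1215 \sqrt{3} \sqrt{\pi}}{512}$

Begin with the known integral
$$J(a) = \int_{-\infty}^{\infty} 6 e^{- a x^{2}} \, dx = \frac{6 \sqrt{\pi}}{\sqrt{a}}.$$

Differentiating under the integral sign brings down a factor of $(-x^2)$:
$$\frac{dJ}{da} = \int_{-\infty}^{\infty} - 6 x^{2} e^{- a x^{2}} \, dx = - \frac{3 \sqrt{\pi}}{a^{\frac{3}{2}}}.$$

Repeating $3$ times in total — each differentiation brings down another $(-x^2)$ — gives
$$\frac{d^{3}J}{da^{3}} = \int_{-\infty}^{\infty} - 6 x^{6} e^{- a x^{2}} \, dx = - \frac{45 \sqrt{\pi}}{4 a^{\frac{7}{2}}},$$
and the integrand here is $(-1)^{3}$ times the target integrand, so $I = (-1)^{3}\,\frac{d^{3}J}{da^{3}} = \frac{45 \sqrt{\pi}}{4 a^{\frac{7}{2}}}$.

Setting $a = \frac{4}{3}$:
$$I = \frac{1215 \sqrt{3} \sqrt{\pi}}{512}.$$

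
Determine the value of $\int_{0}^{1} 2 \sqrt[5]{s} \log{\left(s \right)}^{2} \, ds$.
$\frac{125}{54}$

Start from the elementary integral
$$J(a) = \int_{0}^{1} 2 s^{a} \, ds = \frac{2}{a + 1}.$$

Differentiating under the integral sign brings down a factor of $\ln s$:
$$\frac{dJ}{da} = \int_{0}^{1} 2 s^{a} \log{\left(s \right)} \, ds = - \frac{2}{\left(a + 1\right)^{2}}.$$

Repeating twice in total — each differentiation brings down another $\ln s$ — gives
$$\frac{d^{2}J}{da^{2}} = \int_{0}^{1} 2 s^{a} \log{\left(s \right)}^{2} \, ds = \frac{4}{\left(a + 1\right)^{3}},$$
and the integrand here is exactly the target integrand, so $I = \frac{4}{\left(a + 1\right)^{3}}$.

Setting $a = \frac{1}{5}$:
$$I = \frac{125}{54}.$$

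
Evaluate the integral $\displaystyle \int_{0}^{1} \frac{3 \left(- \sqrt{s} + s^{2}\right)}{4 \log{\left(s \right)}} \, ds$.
$\frac{3 \log{\left(2 \right)}}{4}$

Introduce a parameter $a$ in the exponent: let $I(a) = \int_{0}^{1} \frac{3 \left(- \sqrt{s} + s^{a}\right)}{4 \log{\left(s \right)}} \, ds$.

Since $\dfrac{\partial}{\partial a}\,s^{a} = s^{a} \ln s$, the $\ln s$ in the denominator cancels and
$$\frac{dI}{da} = \int_{0}^{1} \frac{3}{4} s^{a} \, ds = \frac{3}{4} \left[\frac{s^{a+1}}{a+1}\right]_0^1 = \frac{3}{4 \left(a + 1\right)}.$$

Integrating with respect to $a$ gives $I(a) = \log{\left(\frac{2^{\frac{3}{4}} \sqrt[4]{3} \left(a + 1\right)^{\frac{3}{4}}}{3} \right)} + C$.

At $a = \frac{1}{2}$ the integrand is identically $0$, so $I(\frac{1}{2}) = 0$. The closed form gives $0$, hence $C = 0$.

Setting $a = 2$:
$$I = \frac{3 \log{\left(2 \right)}}{4}.$$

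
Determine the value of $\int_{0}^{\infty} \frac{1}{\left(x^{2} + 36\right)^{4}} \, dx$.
$\frac{5 \pi}{8957952}$

Start from the standard arctangent integral
$$J(a) = \int_{0}^{\infty} \frac{1}{a^{2} + x^{2}} \, dx = \frac{\pi}{2 a}.$$

Differentiating under the integral sign with respect to $a$,
$$\frac{dJ}{da} = \int_{0}^{\infty} - \frac{2 a}{\left(a^{2} + x^{2}\right)^{2}} \, dx = - \frac{\pi}{2 a^{2}},$$
so $\int_{0}^{\infty} \frac{1}{\left(a^{2} + x^{2}\right)^{2}} \, dx = \frac{\pi}{4 a^{3}}$.

Repeating — each differentiation of $1/(x^2+a^2)^j$ produces $-2ja/(x^2+a^2)^{j+1}$ — and dividing through by $-2ja$ at each step yields, after $3$ differentiations in total,
$$\int_{0}^{\infty} \frac{1}{\left(a^{2} + x^{2}\right)^{4}} \, dx = \frac{5 \pi}{32 a^{7}}.$$

Setting $a = 6$:
$$I = \frac{5 \pi}{8957952}.$$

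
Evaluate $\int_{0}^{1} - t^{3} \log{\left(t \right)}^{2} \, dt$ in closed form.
$- \frac{1}{32}$

Start from the elementary integral
$$J(a) = \int_{0}^{1} - t^{a} \, dt = - \frac{1}{a + 1}.$$

Differentiating under the integral sign brings down a factor of $\ln t$:
$$\frac{dJ}{da} = \int_{0}^{1} - t^{a} \log{\left(t \right)} \, dt = \frac{1}{\left(a + 1\right)^{2}}.$$

Repeating twice in total — each differentiation brings down another $\ln t$ — gives
$$\frac{d^{2}J}{da^{2}} = \int_{0}^{1} - t^{a} \log{\left(t \right)}^{2} \, dt = - \frac{2}{\left(a + 1\right)^{3}},$$
and the integrand here is exactly the target integrand, so $I = - \frac{2}{\left(a + 1\right)^{3}}$.

Setting $a = 3$:
$$I = - \frac{1}{32}.$$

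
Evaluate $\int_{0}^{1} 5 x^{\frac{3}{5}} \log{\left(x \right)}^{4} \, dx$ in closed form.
$\frac{46875}{4096}$

Start from the elementary integral
$$J(a) = \int_{0}^{1} 5 x^{a} \, dx = \frac{5}{a + 1}.$$

Differentiating under the integral sign brings down a factor of $\ln x$:
$$\frac{dJ}{da} = \int_{0}^{1} 5 x^{a} \log{\left(x \right)} \, dx = - \frac{5}{\left(a + 1\right)^{2}}.$$

Repeating $4$ times in total — each differentiation brings down another $\ln x$ — gives
$$\frac{d^{4}J}{da^{4}} = \int_{0}^{1} 5 x^{a} \log{\left(x \right)}^{4} \, dx = \frac{120}{\left(a + 1\right)^{5}},$$
and the integrand here is exactly the target integrand, so $I = \frac{120}{\left(a + 1\right)^{5}}$.

Setting $a = \frac{3}{5}$:
$$I = \frac{46875}{4096}.$$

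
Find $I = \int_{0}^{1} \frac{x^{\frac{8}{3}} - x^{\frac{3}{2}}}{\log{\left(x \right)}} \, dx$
$- \log{\left(15 \right)} + \log{\left(22 \right)}$

Consider the one-parameter family: let $I(a) = \int_{0}^{1} \frac{x^{\frac{8}{3}} - x^{a}}{\log{\left(x \right)}} \, dx$.

Since $\dfrac{\partial}{\partial a}\,x^{a} = x^{a} \ln x$, the $\ln x$ in the denominator cancels and
$$\frac{dI}{da} = \int_{0}^{1} -1 x^{a} \, dx = -1 \left[\frac{x^{a+1}}{a+1}\right]_0^1 = - \frac{1}{a + 1}.$$

Integrating with respect to $a$ gives $I(a) = - \log{\left(\frac{3 a}{11} + \frac{3}{11} \right)} + C$.

At $a = \frac{8}{3}$ the integrand is identically $0$, so $I(\frac{8}{3}) = 0$. The closed form gives $0$, hence $C = 0$.

Setting $a = \frac{3}{2}$:
$$I = - \log{\left(15 \right)} + \log{\left(22 \right)}.$$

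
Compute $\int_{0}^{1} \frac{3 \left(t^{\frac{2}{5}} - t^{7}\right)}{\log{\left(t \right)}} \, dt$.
$\log{\left(\frac{343}{64000} \right)}$

Replace the exponent $\frac{2}{5}$ by a parameter $a$: let $I(a) = \int_{0}^{1} \frac{3 \left(- t^{7} + t^{a}\right)}{\log{\left(t \right)}} \, dt$.

Since $\dfrac{\partial}{\partial a}\,t^{a} = t^{a} \ln t$, the $\ln t$ in the denominator cancels and
$$\frac{dI}{da} = \int_{0}^{1} 3 t^{a} \, dt = 3 \left[\frac{t^{a+1}}{a+1}\right]_0^1 = \frac{3}{a + 1}.$$

Integrating with respect to $a$ gives $I(a) = \log{\left(\frac{\left(a + 1\right)^{3}}{512} \right)} + C$.

At $a = 7$ the integrand is identically $0$, so $I(7) = 0$. The closed form gives $0$, hence $C = 0$.

Setting $a = \frac{2}{5}$:
$$I = \log{\left(\frac{343}{64000} \right)}.$$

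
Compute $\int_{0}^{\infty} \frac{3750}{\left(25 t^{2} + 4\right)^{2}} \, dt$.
$\frac{375 \pi}{16}$

Recall the elementary integral
$$J(a) = \int_{0}^{\infty} \frac{6}{a^{2} + t^{2}} \, dt = \frac{3 \pi}{a}.$$

Differentiating under the integral sign with respect to $a$,
$$\frac{dJ}{da} = \int_{0}^{\infty} - \frac{12 a}{\left(a^{2} + t^{2}\right)^{2}} \, dt = - \frac{3 \pi}{a^{2}},$$
so $\int_{0}^{\infty} \frac{6}{\left(a^{2} + t^{2}\right)^{2}} \, dt = \frac{3 \pi}{2 a^{3}}$.

Setting $a = \frac{2}{5}$:
$$I = \frac{375 \pi}{16}.$$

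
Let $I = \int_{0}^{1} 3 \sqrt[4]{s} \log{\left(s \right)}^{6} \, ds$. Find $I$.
$\frac{7077888}{15625}$

Consider the simpler parametrised integral
$$J(a) = \int_{0}^{1} 3 s^{a} \, ds = \frac{3}{a + 1}.$$

Differentiating under the integral sign brings down a factor of $\ln s$:
$$\frac{dJ}{da} = \int_{0}^{1} 3 s^{a} \log{\left(s \right)} \, ds = - \frac{3}{\left(a + 1\right)^{2}}.$$

Repeating $6$ times in total — each differentiation brings down another $\ln s$ — gives
$$\frac{d^{6}J}{da^{6}} = \int_{0}^{1} 3 s^{a} \log{\left(s \right)}^{6} \, ds = \frac{2160}{\left(a + 1\right)^{7}},$$
and the integrand here is exactly the target integrand, so $I = \frac{2160}{\left(a + 1\right)^{7}}$.

Setting $a = \frac{1}{4}$:
$$I = \frac{7077888}{15625}.$$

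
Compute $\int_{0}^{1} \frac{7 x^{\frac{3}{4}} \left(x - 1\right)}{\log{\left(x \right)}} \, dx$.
$\log{\left(\frac{19487171}{823543} \right)}$

Consider the one-parameter family: let $I(a) = \int_{0}^{1} \frac{7 \left(- x^{\frac{3}{4}} + x^{a}\right)}{\log{\left(x \right)}} \, dx$.

Since $\dfrac{\partial}{\partial a}\,x^{a} = x^{a} \ln x$, the $\ln x$ in the denominator cancels and
$$\frac{dI}{da} = \int_{0}^{1} 7 x^{a} \, dx = 7 \left[\frac{x^{a+1}}{a+1}\right]_0^1 = \frac{7}{a + 1}.$$

Integrating with respect to $a$ gives $I(a) = \log{\left(\frac{16384 \left(a + 1\right)^{7}}{823543} \right)} + C$.

At $a = \frac{3}{4}$ the integrand is identically $0$, so $I(\frac{3}{4}) = 0$. The closed form gives $0$, hence $C = 0$.

Setting $a = \frac{7}{4}$:
$$I = \log{\left(\frac{19487171}{823543} \right)}.$$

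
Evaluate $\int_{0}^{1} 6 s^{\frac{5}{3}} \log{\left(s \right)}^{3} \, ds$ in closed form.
$- \frac{729}{1024}$

Begin with the known integral
$$J(a) = \int_{0}^{1} 6 s^{a} \, ds = \frac{6}{a + 1}.$$

Differentiating under the integral sign brings down a factor of $\ln s$:
$$\frac{dJ}{da} = \int_{0}^{1} 6 s^{a} \log{\left(s \right)} \, ds = - \frac{6}{\left(a + 1\right)^{2}}.$$

Repeating $3$ times in total — each differentiation brings down another $\ln s$ — gives
$$\frac{d^{3}J}{da^{3}} = \int_{0}^{1} 6 s^{a} \log{\left(s \right)}^{3} \, ds = - \frac{36}{\left(a + 1\right)^{4}},$$
and the integrand here is exactly the target integrand, so $I = - \frac{36}{\left(a + 1\right)^{4}}$.

Setting $a = \frac{5}{3}$:
$$I = - \frac{729}{1024}.$$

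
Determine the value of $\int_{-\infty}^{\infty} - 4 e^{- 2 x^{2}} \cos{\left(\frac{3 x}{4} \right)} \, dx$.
$- \frac{2 \sqrt{2} \sqrt{\pi}}{e^{\frac{9}{128}}}$

Treat the cosine frequency as a parameter and define $I(b) = \int_{-\infty}^{\infty} - 4 e^{- 2 x^{2}} \cos{\left(b x \right)} \, dx$.

Differentiating under the integral sign,
$$I'(b) = \int_{-\infty}^{\infty} 4 x e^{- 2 x^{2}} \sin{\left(b x \right)} \, dx.$$

Integrate $\int_{-\infty}^{\infty} x \sin(b x)\, e^{- 2 x^{2}}\, dx$ by parts with $u = \sin(b x)$ and $dv = x\, e^{- 2 x^{2}}\, dx$, giving $v = - \frac{e^{- 2 x^{2}}}{4}$. The boundary term vanishes and
$$\int_{-\infty}^{\infty} x \sin(b x)\, e^{- 2 x^{2}}\, dx = \frac{b}{4} \int_{-\infty}^{\infty} \cos(b x)\, e^{- 2 x^{2}}\, dx,$$
so $I'(b) = - \frac{b}{4}\, I(b)$.

This is a separable first-order ODE; solving with the initial condition $I(0) = \int_{-\infty}^{\infty} - 4 e^{- 2 x^{2}}\,dx = - 2 \sqrt{2} \sqrt{\pi}$ gives
$$I(b) = - 2 \sqrt{2} \sqrt{\pi} e^{- \frac{b^{2}}{8}}.$$

Setting $b = \frac{3}{4}$:
$$I = - \frac{2 \sqrt{2} \sqrt{\pi}}{e^{\frac{9}{128}}}.$$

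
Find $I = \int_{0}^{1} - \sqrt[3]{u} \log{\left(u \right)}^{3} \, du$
$\frac{243}{128}$

Consider the simpler parametrised integral
$$J(a) = \int_{0}^{1} - u^{a} \, du = - \frac{1}{a + 1}.$$

Differentiating under the integral sign brings down a factor of $\ln u$:
$$\frac{dJ}{da} = \int_{0}^{1} - u^{a} \log{\left(u \right)} \, du = \frac{1}{\left(a + 1\right)^{2}}.$$

Repeating $3$ times in total — each differentiation brings down another $\ln u$ — gives
$$\frac{d^{3}J}{da^{3}} = \int_{0}^{1} - u^{a} \log{\left(u \right)}^{3} \, du = \frac{6}{\left(a + 1\right)^{4}},$$
and the integrand here is exactly the target integrand, so $I = \frac{6}{\left(a + 1\right)^{4}}$.

Setting $a = \frac{1}{3}$:
$$I = \frac{243}{128}.$$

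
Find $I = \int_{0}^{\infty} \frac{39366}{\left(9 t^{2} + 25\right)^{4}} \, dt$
$\frac{6561 \pi}{250000}$

Start from the standard arctangent integral
$$J(a) = \int_{0}^{\infty} \frac{6}{a^{2} + t^{2}} \, dt = \frac{3 \pi}{a}.$$

Differentiating under the integral sign with respect to $a$,
$$\frac{dJ}{da} = \int_{0}^{\infty} - \frac{12 a}{\left(a^{2} + t^{2}\right)^{2}} \, dt = - \frac{3 \pi}{a^{2}},$$
so $\int_{0}^{\infty} \frac{6}{\left(a^{2} + t^{2}\right)^{2}} \, dt = \frac{3 \pi}{2 a^{3}}$.

Repeating — each differentiation of $1/(t^2+a^2)^j$ produces $-2ja/(t^2+a^2)^{j+1}$ — and dividing through by $-2ja$ at each step yields, after $3$ differentiations in total,
$$\int_{0}^{\infty} \frac{6}{\left(a^{2} + t^{2}\right)^{4}} \, dt = \frac{15 \pi}{16 a^{7}}.$$

Setting $a = \frac{5}{3}$:
$$I = \frac{6561 \pi}{250000}.$$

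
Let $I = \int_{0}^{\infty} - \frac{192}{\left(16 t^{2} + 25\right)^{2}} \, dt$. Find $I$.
$- \frac{12 \pi}{125}$

Recall the elementary integral
$$J(a) = \int_{0}^{\infty} - \frac{3}{4 \left(a^{2} + t^{2}\right)} \, dt = - \frac{3 \pi}{8 a}.$$

Differentiating under the integral sign with respect to $a$,
$$\frac{dJ}{da} = \int_{0}^{\infty} \frac{3 a}{2 \left(a^{2} + t^{2}\right)^{2}} \, dt = \frac{3 \pi}{8 a^{2}},$$
so $\int_{0}^{\infty} - \frac{3}{4 \left(a^{2} + t^{2}\right)^{2}} \, dt = - \frac{3 \pi}{16 a^{3}}$.

Setting $a = \frac{5}{4}$:
$$I = - \frac{12 \pi}{125}.$$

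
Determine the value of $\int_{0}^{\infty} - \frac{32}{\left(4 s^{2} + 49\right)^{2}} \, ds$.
$- \frac{4 \pi}{343}$

Start from the standard arctangent integral
$$J(a) = \int_{0}^{\infty} - \frac{2}{a^{2} + s^{2}} \, ds = - \frac{\pi}{a}.$$

Differentiating under the integral sign with respect to $a$,
$$\frac{dJ}{da} = \int_{0}^{\infty} \frac{4 a}{\left(a^{2} + s^{2}\right)^{2}} \, ds = \frac{\pi}{a^{2}},$$
so $\int_{0}^{\infty} - \frac{2}{\left(a^{2} + s^{2}\right)^{2}} \, ds = - \frac{\pi}{2 a^{3}}$.

Setting $a = \frac{7}{2}$:
$$I = - \frac{4 \pi}{343}.$$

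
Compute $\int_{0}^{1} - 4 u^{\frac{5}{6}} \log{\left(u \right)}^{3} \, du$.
$\frac{31104}{14641}$

Consider the simpler parametrised integral
$$J(a) = \int_{0}^{1} - 4 u^{a} \, du = - \frac{4}{a + 1}.$$

Differentiating under the integral sign brings down a factor of $\ln u$:
$$\frac{dJ}{da} = \int_{0}^{1} - 4 u^{a} \log{\left(u \right)} \, du = \frac{4}{\left(a + 1\right)^{2}}.$$

Repeating $3$ times in total — each differentiation brings down another $\ln u$ — gives
$$\frac{d^{3}J}{da^{3}} = \int_{0}^{1} - 4 u^{a} \log{\left(u \right)}^{3} \, du = \frac{24}{\left(a + 1\right)^{4}},$$
and the integrand here is exactly the target integrand, so $I = \frac{24}{\left(a + 1\right)^{4}}$.

Setting $a = \frac{5}{6}$:
$$I = \frac{31104}{14641}.$$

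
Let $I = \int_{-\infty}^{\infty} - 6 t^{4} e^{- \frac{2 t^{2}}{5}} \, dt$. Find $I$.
$- \frac{225 \sqrt{10} \sqrt{\pi}}{16}$

Begin with the known integral
$$J(a) = \int_{-\infty}^{\infty} - 6 e^{- a t^{2}} \, dt = - \frac{6 \sqrt{\pi}}{\sqrt{a}}.$$

Differentiating under the integral sign brings down a factor of $(-t^2)$:
$$\frac{dJ}{da} = \int_{-\infty}^{\infty} 6 t^{2} e^{- a t^{2}} \, dt = \frac{3 \sqrt{\pi}}{a^{\frac{3}{2}}}.$$

Repeating twice in total — each differentiation brings down another $(-t^2)$ — gives
$$\frac{d^{2}J}{da^{2}} = \int_{-\infty}^{\infty} - 6 t^{4} e^{- a t^{2}} \, dt = - \frac{9 \sqrt{\pi}}{2 a^{\frac{5}{2}}},$$
and the integrand here is exactly the target integrand, so $I = - \frac{9 \sqrt{\pi}}{2 a^{\frac{5}{2}}}$.

Setting $a = \frac{2}{5}$:
$$I = - \frac{225 \sqrt{10} \sqrt{\pi}}{16}.$$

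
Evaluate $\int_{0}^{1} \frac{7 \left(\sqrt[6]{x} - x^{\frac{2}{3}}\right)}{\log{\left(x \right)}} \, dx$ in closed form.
$\log{\left(\frac{823543}{10000000} \right)}$

Consider the one-parameter family: let $I(a) = \int_{0}^{1} \frac{7 \left(- x^{\frac{2}{3}} + x^{a}\right)}{\log{\left(x \right)}} \, dx$.

Since $\dfrac{\partial}{\partial a}\,x^{a} = x^{a} \ln x$, the $\ln x$ in the denominator cancels and
$$\frac{dI}{da} = \int_{0}^{1} 7 x^{a} \, dx = 7 \left[\frac{x^{a+1}}{a+1}\right]_0^1 = \frac{7}{a + 1}.$$

Integrating with respect to $a$ gives $I(a) = \log{\left(\frac{2187 \left(a + 1\right)^{7}}{78125} \right)} + C$.

At $a = \frac{2}{3}$ the integrand is identically $0$, so $I(\frac{2}{3}) = 0$. The closed form gives $0$, hence $C = 0$.

Setting $a = \frac{1}{6}$:
$$I = \log{\left(\frac{823543}{10000000} \right)}.$$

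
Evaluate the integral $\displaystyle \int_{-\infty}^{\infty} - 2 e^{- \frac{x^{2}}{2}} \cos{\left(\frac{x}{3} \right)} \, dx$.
$- \frac{2 \sqrt{2} \sqrt{\pi}}{e^{\frac{1}{18}}}$

Define $I(b) = \int_{-\infty}^{\infty} - 2 e^{- \frac{x^{2}}{2}} \cos{\left(b x \right)} \, dx$.

Differentiating under the integral sign,
$$I'(b) = \int_{-\infty}^{\infty} 2 x e^{- \frac{x^{2}}{2}} \sin{\left(b x \right)} \, dx.$$

Integrate $\int_{-\infty}^{\infty} x \sin(b x)\, e^{- \frac{x^{2}}{2}}\, dx$ by parts with $u = \sin(b x)$ and $dv = x\, e^{- \frac{x^{2}}{2}}\, dx$, giving $v = - e^{- \frac{x^{2}}{2}}$. The boundary term vanishes and
$$\int_{-\infty}^{\infty} x \sin(b x)\, e^{- \frac{x^{2}}{2}}\, dx = b \int_{-\infty}^{\infty} \cos(b x)\, e^{- \frac{x^{2}}{2}}\, dx,$$
so $I'(b) = - b\, I(b)$.

This is a separable first-order ODE; solving with the initial condition $I(0) = \int_{-\infty}^{\infty} - 2 e^{- \frac{x^{2}}{2}}\,dx = - 2 \sqrt{2} \sqrt{\pi}$ gives
$$I(b) = - 2 \sqrt{2} \sqrt{\pi} e^{- \frac{b^{2}}{2}}.$$

Setting $b = \frac{1}{3}$:
$$I = - \frac{2 \sqrt{2} \sqrt{\pi}}{e^{\frac{1}{18}}}.$$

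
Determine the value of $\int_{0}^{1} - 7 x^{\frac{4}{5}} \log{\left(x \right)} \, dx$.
$\frac{175}{81}$

Start from the elementary integral
$$J(a) = \int_{0}^{1} - 7 x^{a} \, dx = - \frac{7}{a + 1}.$$

Differentiating under the integral sign brings down a factor of $\ln x$:
$$\frac{dJ}{da} = \int_{0}^{1} - 7 x^{a} \log{\left(x \right)} \, dx = \frac{7}{\left(a + 1\right)^{2}}.$$

The integral on the left is $I$, so $I = \frac{7}{\left(a + 1\right)^{2}}$.

Setting $a = \frac{4}{5}$:
$$I = \frac{175}{81}.$$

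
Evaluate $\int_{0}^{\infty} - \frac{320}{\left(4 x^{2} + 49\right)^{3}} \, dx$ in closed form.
$- \frac{30 \pi}{16807}$

Begin with the known result
$$J(a) = \int_{0}^{\infty} - \frac{5}{a^{2} + x^{2}} \, dx = - \frac{5 \pi}{2 a}.$$

Differentiating under the integral sign with respect to $a$,
$$\frac{dJ}{da} = \int_{0}^{\infty} \frac{10 a}{\left(a^{2} + x^{2}\right)^{2}} \, dx = \frac{5 \pi}{2 a^{2}},$$
so $\int_{0}^{\infty} - \frac{5}{\left(a^{2} + x^{2}\right)^{2}} \, dx = - \frac{5 \pi}{4 a^{3}}$.

Repeating — each differentiation of $1/(x^2+a^2)^j$ produces $-2ja/(x^2+a^2)^{j+1}$ — and dividing through by $-2ja$ at each step yields, after $2$ differentiations in total,
$$\int_{0}^{\infty} - \frac{5}{\left(a^{2} + x^{2}\right)^{3}} \, dx = - \frac{15 \pi}{16 a^{5}}.$$

Setting $a = \frac{7}{2}$:
$$I = - \frac{30 \pi}{16807}.$$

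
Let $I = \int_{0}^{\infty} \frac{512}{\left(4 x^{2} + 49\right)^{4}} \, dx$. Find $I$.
$\frac{40 \pi}{823543}$

Begin with the known result
$$J(a) = \int_{0}^{\infty} \frac{2}{a^{2} + x^{2}} \, dx = \frac{\pi}{a}.$$

Differentiating under the integral sign with respect to $a$,
$$\frac{dJ}{da} = \int_{0}^{\infty} - \frac{4 a}{\left(a^{2} + x^{2}\right)^{2}} \, dx = - \frac{\pi}{a^{2}},$$
so $\int_{0}^{\infty} \frac{2}{\left(a^{2} + x^{2}\right)^{2}} \, dx = \frac{\pi}{2 a^{3}}$.

Repeating — each differentiation of $1/(x^2+a^2)^j$ produces $-2ja/(x^2+a^2)^{j+1}$ — and dividing through by $-2ja$ at each step yields, after $3$ differentiations in total,
$$\int_{0}^{\infty} \frac{2}{\left(a^{2} + x^{2}\right)^{4}} \, dx = \frac{5 \pi}{16 a^{7}}.$$

Setting $a = \frac{7}{2}$:
$$I = \frac{40 \pi}{823543}.$$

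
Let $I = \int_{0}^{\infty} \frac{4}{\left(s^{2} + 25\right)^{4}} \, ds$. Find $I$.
$\frac{\pi}{125000}$

Recall the elementary integral
$$J(a) = \int_{0}^{\infty} \frac{4}{a^{2} + s^{2}} \, ds = \frac{2 \pi}{a}.$$

Differentiating under the integral sign with respect to $a$,
$$\frac{dJ}{da} = \int_{0}^{\infty} - \frac{8 a}{\left(a^{2} + s^{2}\right)^{2}} \, ds = - \frac{2 \pi}{a^{2}},$$
so $\int_{0}^{\infty} \frac{4}{\left(a^{2} + s^{2}\right)^{2}} \, ds = \frac{\pi}{a^{3}}$.

Repeating — each differentiation of $1/(s^2+a^2)^j$ produces $-2ja/(s^2+a^2)^{j+1}$ — and dividing through by $-2ja$ at each step yields, after $3$ differentiations in total,
$$\int_{0}^{\infty} \frac{4}{\left(a^{2} + s^{2}\right)^{4}} \, ds = \frac{5 \pi}{8 a^{7}}.$$

Setting $a = 5$:
$$I = \frac{\pi}{125000}.$$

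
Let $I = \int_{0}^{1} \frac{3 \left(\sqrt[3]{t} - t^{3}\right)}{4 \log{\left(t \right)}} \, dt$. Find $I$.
$- \frac{3 \log{\left(3 \right)}}{4}$

Replace the exponent $\frac{1}{3}$ by a parameter $a$: let $I(a) = \int_{0}^{1} \frac{3 \left(- t^{3} + t^{a}\right)}{4 \log{\left(t \right)}} \, dt$.

Since $\dfrac{\partial}{\partial a}\,t^{a} = t^{a} \ln t$, the $\ln t$ in the denominator cancels and
$$\frac{dI}{da} = \int_{0}^{1} \frac{3}{4} t^{a} \, dt = \frac{3}{4} \left[\frac{t^{a+1}}{a+1}\right]_0^1 = \frac{3}{4 \left(a + 1\right)}.$$

Integrating with respect to $a$ gives $I(a) = \frac{3 \log{\left(a + 1 \right)}}{4} - \frac{3 \log{\left(2 \right)}}{2} + C$.

At $a = 3$ the integrand is identically $0$, so $I(3) = 0$. The closed form gives $0$, hence $C = 0$.

Setting $a = \frac{1}{3}$:
$$I = - \frac{3 \log{\left(3 \right)}}{4}.$$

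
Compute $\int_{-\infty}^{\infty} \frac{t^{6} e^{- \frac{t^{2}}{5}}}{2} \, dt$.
$\frac{1875 \sqrt{5} \sqrt{\pi}}{16}$

Consider the simpler parametrised integral
$$J(a) = \int_{-\infty}^{\infty} \frac{e^{- a t^{2}}}{2} \, dt = \frac{\sqrt{\pi}}{2 \sqrt{a}}.$$

Differentiating under the integral sign brings down a factor of $(-t^2)$:
$$\frac{dJ}{da} = \int_{-\infty}^{\infty} - \frac{t^{2} e^{- a t^{2}}}{2} \, dt = - \frac{\sqrt{\pi}}{4 a^{\frac{3}{2}}}.$$

Repeating $3$ times in total — each differentiation brings down another $(-t^2)$ — gives
$$\frac{d^{3}J}{da^{3}} = \int_{-\infty}^{\infty} - \frac{t^{6} e^{- a t^{2}}}{2} \, dt = - \frac{15 \sqrt{\pi}}{16 a^{\frac{7}{2}}},$$
and the integrand here is $(-1)^{3}$ times the target integrand, so $I = (-1)^{3}\,\frac{d^{3}J}{da^{3}} = \frac{15 \sqrt{\pi}}{16 a^{\frac{7}{2}}}$.

Setting $a = \frac{1}{5}$:
$$I = \frac{1875 \sqrt{5} \sqrt{\pi}}{16}.$$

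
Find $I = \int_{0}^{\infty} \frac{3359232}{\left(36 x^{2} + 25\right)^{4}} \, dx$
$\frac{17496 \pi}{15625}$

Begin with the known result
$$J(a) = \int_{0}^{\infty} \frac{2}{a^{2} + x^{2}} \, dx = \frac{\pi}{a}.$$

Differentiating under the integral sign with respect to $a$,
$$\frac{dJ}{da} = \int_{0}^{\infty} - \frac{4 a}{\left(a^{2} + x^{2}\right)^{2}} \, dx = - \frac{\pi}{a^{2}},$$
so $\int_{0}^{\infty} \frac{2}{\left(a^{2} + x^{2}\right)^{2}} \, dx = \frac{\pi}{2 a^{3}}$.

Repeating — each differentiation of $1/(x^2+a^2)^j$ produces $-2ja/(x^2+a^2)^{j+1}$ — and dividing through by $-2ja$ at each step yields, after $3$ differentiations in total,
$$\int_{0}^{\infty} \frac{2}{\left(a^{2} + x^{2}\right)^{4}} \, dx = \frac{5 \pi}{16 a^{7}}.$$

Setting $a = \frac{5}{6}$:
$$I = \frac{17496 \pi}{15625}.$$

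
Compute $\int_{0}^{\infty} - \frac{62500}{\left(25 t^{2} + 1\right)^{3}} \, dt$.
$- \frac{9375 \pi}{4}$

Start from the standard arctangent integral
$$J(a) = \int_{0}^{\infty} - \frac{4}{a^{2} + t^{2}} \, dt = - \frac{2 \pi}{a}.$$

Differentiating under the integral sign with respect to $a$,
$$\frac{dJ}{da} = \int_{0}^{\infty} \frac{8 a}{\left(a^{2} + t^{2}\right)^{2}} \, dt = \frac{2 \pi}{a^{2}},$$
so $\int_{0}^{\infty} - \frac{4}{\left(a^{2} + t^{2}\right)^{2}} \, dt = - \frac{\pi}{a^{3}}$.

Repeating — each differentiation of $1/(t^2+a^2)^j$ produces $-2ja/(t^2+a^2)^{j+1}$ — and dividing through by $-2ja$ at each step yields, after $2$ differentiations in total,
$$\int_{0}^{\infty} - \frac{4}{\left(a^{2} + t^{2}\right)^{3}} \, dt = - \frac{3 \pi}{4 a^{5}}.$$

Setting $a = \frac{1}{5}$:
$$I = - \frac{9375 \pi}{4}.$$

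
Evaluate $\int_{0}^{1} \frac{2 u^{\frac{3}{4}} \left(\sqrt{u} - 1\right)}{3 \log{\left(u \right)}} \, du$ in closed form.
$\log{\left(\frac{3 \sqrt[3]{21}}{7} \right)}$

Replace the exponent $\frac{5}{4}$ by a parameter $a$: let $I(a) = \int_{0}^{1} \frac{2 \left(- u^{\frac{3}{4}} + u^{a}\right)}{3 \log{\left(u \right)}} \, du$.

Since $\dfrac{\partial}{\partial a}\,u^{a} = u^{a} \ln u$, the $\ln u$ in the denominator cancels and
$$\frac{dI}{da} = \int_{0}^{1} \frac{2}{3} u^{a} \, du = \frac{2}{3} \left[\frac{u^{a+1}}{a+1}\right]_0^1 = \frac{2}{3 \left(a + 1\right)}.$$

Integrating with respect to $a$ gives $I(a) = \log{\left(\frac{2 \sqrt[3]{14} \left(a + 1\right)^{\frac{2}{3}}}{7} \right)} + C$.

At $a = \frac{3}{4}$ the integrand is identically $0$, so $I(\frac{3}{4}) = 0$. The closed form gives $0$, hence $C = 0$.

Setting $a = \frac{5}{4}$:
$$I = \log{\left(\frac{3 \sqrt[3]{21}}{7} \right)}.$$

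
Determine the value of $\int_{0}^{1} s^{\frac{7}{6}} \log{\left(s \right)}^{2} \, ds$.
$\frac{432}{2197}$

Consider the simpler parametrised integral
$$J(a) = \int_{0}^{1} s^{a} \, ds = \frac{1}{a + 1}.$$

Differentiating under the integral sign brings down a factor of $\ln s$:
$$\frac{dJ}{da} = \int_{0}^{1} s^{a} \log{\left(s \right)} \, ds = - \frac{1}{\left(a + 1\right)^{2}}.$$

Repeating twice in total — each differentiation brings down another $\ln s$ — gives
$$\frac{d^{2}J}{da^{2}} = \int_{0}^{1} s^{a} \log{\left(s \right)}^{2} \, ds = \frac{2}{\left(a + 1\right)^{3}},$$
and the integrand here is exactly the target integrand, so $I = \frac{2}{\left(a + 1\right)^{3}}$.

Setting $a = \frac{7}{6}$:
$$I = \frac{432}{2197}.$$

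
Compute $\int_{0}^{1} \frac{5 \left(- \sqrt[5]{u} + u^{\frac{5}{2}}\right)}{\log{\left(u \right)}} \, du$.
$\log{\left(\frac{52521875}{248832} \right)}$

Introduce a parameter $a$ in the exponent: let $I(a) = \int_{0}^{1} \frac{5 \left(- \sqrt[5]{u} + u^{a}\right)}{\log{\left(u \right)}} \, du$.

Since $\dfrac{\partial}{\partial a}\,u^{a} = u^{a} \ln u$, the $\ln u$ in the denominator cancels and
$$\frac{dI}{da} = \int_{0}^{1} 5 u^{a} \, du = 5 \left[\frac{u^{a+1}}{a+1}\right]_0^1 = \frac{5}{a + 1}.$$

Integrating with respect to $a$ gives $I(a) = \log{\left(\frac{3125 \left(a + 1\right)^{5}}{7776} \right)} + C$.

At $a = \frac{1}{5}$ the integrand is identically $0$, so $I(\frac{1}{5}) = 0$. The closed form gives $0$, hence $C = 0$.

Setting $a = \frac{5}{2}$:
$$I = \log{\left(\frac{52521875}{248832} \right)}.$$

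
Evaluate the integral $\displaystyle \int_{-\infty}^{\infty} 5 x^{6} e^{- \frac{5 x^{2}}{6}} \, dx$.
$\frac{81 \sqrt{30} \sqrt{\pi}}{25}$

Begin with the known integral
$$J(a) = \int_{-\infty}^{\infty} 5 e^{- a x^{2}} \, dx = \frac{5 \sqrt{\pi}}{\sqrt{a}}.$$

Differentiating under the integral sign brings down a factor of $(-x^2)$:
$$\frac{dJ}{da} = \int_{-\infty}^{\infty} - 5 x^{2} e^{- a x^{2}} \, dx = - \frac{5 \sqrt{\pi}}{2 a^{\frac{3}{2}}}.$$

Repeating $3$ times in total — each differentiation brings down another $(-x^2)$ — gives
$$\frac{d^{3}J}{da^{3}} = \int_{-\infty}^{\infty} - 5 x^{6} e^{- a x^{2}} \, dx = - \frac{75 \sqrt{\pi}}{8 a^{\frac{7}{2}}},$$
and the integrand here is $(-1)^{3}$ times the target integrand, so $I = (-1)^{3}\,\frac{d^{3}J}{da^{3}} = \frac{75 \sqrt{\pi}}{8 a^{\frac{7}{2}}}$.

Setting $a = \frac{5}{6}$:
$$I = \frac{81 \sqrt{30} \sqrt{\pi}}{25}.$$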